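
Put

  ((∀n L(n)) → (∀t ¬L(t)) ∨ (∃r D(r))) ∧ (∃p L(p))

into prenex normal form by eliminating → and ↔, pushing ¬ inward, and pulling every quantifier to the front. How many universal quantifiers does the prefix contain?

Eliminate → and ↔ using ¬ and ∨.
  (¬(∀n L(n)) ∨ (∀t ¬L(t)) ∨ (∃r D(r))) ∧ (∃p L(p))
Move each ¬ inward, flipping quantifiers it crosses:
  ((∃n ¬L(n)) ∨ (∀t ¬L(t)) ∨ (∃r D(r))) ∧ (∃p L(p))
All bound variables are already distinct, so no renaming is needed.
Finally move all quantifiers to the prefix:
  ∃n ∀t ∃r ∃p ((¬L(n) ∨ ¬L(t) ∨ D(r)) ∧ L(p))
The prefix is ∃n ∀t ∃r ∃p: 1 universal, 3 existential.

1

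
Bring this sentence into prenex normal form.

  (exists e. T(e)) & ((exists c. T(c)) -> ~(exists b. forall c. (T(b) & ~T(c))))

exists e. forall c. forall b. exists t. (T(e) & (~T(c) | ~T(b) | T(t)))

Rewrite implications/biconditionals: A → B as ¬A ∨ B.
  (exists e. T(e)) & (~(exists c. T(c)) | ~(exists b. forall c. (T(b) & ~T(c))))
Move each ¬ inward, flipping quantifiers it crosses:
  (exists e. T(e)) & ((forall c. ~T(c)) | (forall b. exists c. (~T(b) | T(c))))
Give each quantifier a distinct variable: c↦t.
  (exists e. T(e)) & ((forall c. ~T(c)) | (forall b. exists t. (~T(b) | T(t))))
Pull the quantifiers to the front (each side's bound variable is not free in the other side):
  exists e. forall c. forall b. exists t. (T(e) & (~T(c) | ~T(b) | T(t)))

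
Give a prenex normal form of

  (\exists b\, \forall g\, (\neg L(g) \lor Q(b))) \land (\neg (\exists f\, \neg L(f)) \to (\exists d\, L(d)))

\exists b\, \forall g\, \exists f\, \exists d\, ((\neg L(g) \lor Q(b)) \land (\neg L(f) \lor L(d)))

Eliminate → and ↔ using ¬ and ∨.
  (\exists b\, \forall g\, (\neg L(g) \lor Q(b))) \land (\neg \neg (\exists f\, \neg L(f)) \lor (\exists d\, L(d)))
Drive negations inward (¬∀x A ≡ ∃x ¬A, ¬∃x A ≡ ∀x ¬A, De Morgan for ∧/∨):
  (\exists b\, \forall g\, (\neg L(g) \lor Q(b))) \land ((\exists f\, \neg L(f)) \lor (\exists d\, L(d)))
All bound variables are already distinct, so no renaming is needed.
Pull the quantifiers to the front (each side's bound variable is not free in the other side):
  \exists b\, \forall g\, \exists f\, \exists d\, ((\neg L(g) \lor Q(b)) \land (\neg L(f) \lor L(d)))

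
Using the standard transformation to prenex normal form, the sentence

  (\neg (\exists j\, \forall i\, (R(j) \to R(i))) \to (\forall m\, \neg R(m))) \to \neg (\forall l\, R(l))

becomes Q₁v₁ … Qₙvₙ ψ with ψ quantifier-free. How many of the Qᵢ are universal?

1

First replace A → B with ¬A ∨ B.
  \neg (\neg \neg (\exists j\, \forall i\, (\neg R(j) \lor R(i))) \lor (\forall m\, \neg R(m))) \lor \neg (\forall l\, R(l))
Push ¬ through the quantifiers and connectives to reach negation normal form:
  (\forall j\, \exists i\, (R(j) \land \neg R(i))) \land (\exists m\, R(m)) \lor (\exists l\, \neg R(l))
Pull the quantifiers to the front (each side's bound variable is not free in the other side):
  \forall j\, \exists i\, \exists m\, \exists l\, (R(j) \land \neg R(i) \land R(m) \lor \neg R(l))
The prefix is \forall j \exists i \exists m \exists l: 1 universal, 3 existential.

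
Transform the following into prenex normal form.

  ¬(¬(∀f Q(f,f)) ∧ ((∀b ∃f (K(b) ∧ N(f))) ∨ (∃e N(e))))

∀f ∃b ∀a ∀e (Q(f,f) ∨ (¬K(b) ∨ ¬N(a)) ∧ ¬N(e))

Push ¬ through the quantifiers and connectives to reach negation normal form:
  (∀f Q(f,f)) ∨ (∃b ∀f (¬K(b) ∨ ¬N(f))) ∧ (∀e ¬N(e))
Give each quantifier a distinct variable: f↦a.
  (∀f Q(f,f)) ∨ (∃b ∀a (¬K(b) ∨ ¬N(a))) ∧ (∀e ¬N(e))
Finally move all quantifiers to the prefix:
  ∀f ∃b ∀a ∀e (Q(f,f) ∨ (¬K(b) ∨ ¬N(a)) ∧ ¬N(e))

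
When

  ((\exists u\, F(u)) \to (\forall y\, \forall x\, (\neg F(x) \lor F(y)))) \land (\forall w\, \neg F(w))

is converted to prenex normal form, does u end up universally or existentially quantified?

universal

Eliminate → and ↔ using ¬ and ∨.
  (\neg (\exists u\, F(u)) \lor (\forall y\, \forall x\, (\neg F(x) \lor F(y)))) \land (\forall w\, \neg F(w))
Push ¬ through the quantifiers and connectives to reach negation normal form:
  ((\forall u\, \neg F(u)) \lor (\forall y\, \forall x\, (\neg F(x) \lor F(y)))) \land (\forall w\, \neg F(w))
All bound variables are already distinct, so no renaming is needed.
Finally move all quantifiers to the prefix:
  \forall u\, \forall y\, \forall x\, \forall w\, ((\neg F(u) \lor \neg F(x) \lor F(y)) \land \neg F(w))
The quantifier \exists u sits under an odd number of negations (counting the antecedent side of each →), so it flips to \forall u.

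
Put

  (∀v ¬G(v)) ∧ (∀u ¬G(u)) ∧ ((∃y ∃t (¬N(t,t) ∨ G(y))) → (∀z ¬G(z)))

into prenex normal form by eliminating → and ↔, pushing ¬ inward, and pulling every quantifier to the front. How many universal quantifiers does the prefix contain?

5

Rewrite implications/biconditionals: A → B as ¬A ∨ B.
  (∀v ¬G(v)) ∧ (∀u ¬G(u)) ∧ (¬(∃y ∃t (¬N(t,t) ∨ G(y))) ∨ (∀z ¬G(z)))
Push ¬ through the quantifiers and connectives to reach negation normal form:
  (∀v ¬G(v)) ∧ (∀u ¬G(u)) ∧ ((∀y ∀t (N(t,t) ∧ ¬G(y))) ∨ (∀z ¬G(z)))
All bound variables are already distinct, so no renaming is needed.
Pull the quantifiers to the front (each side's bound variable is not free in the other side):
  ∀v ∀u ∀y ∀t ∀z (¬G(v) ∧ ¬G(u) ∧ (N(t,t) ∧ ¬G(y) ∨ ¬G(z)))
The prefix is ∀v ∀u ∀y ∀t ∀z: 5 universal, 0 existential.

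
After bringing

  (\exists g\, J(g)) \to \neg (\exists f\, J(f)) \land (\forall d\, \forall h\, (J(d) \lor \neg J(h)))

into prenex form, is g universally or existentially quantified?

universal

First replace A → B with ¬A ∨ B.
  \neg (\exists g\, J(g)) \lor \neg (\exists f\, J(f)) \land (\forall d\, \forall h\, (J(d) \lor \neg J(h)))
Move each ¬ inward, flipping quantifiers it crosses:
  (\forall g\, \neg J(g)) \lor (\forall f\, \neg J(f)) \land (\forall d\, \forall h\, (J(d) \lor \neg J(h)))
Finally move all quantifiers to the prefix:
  \forall g\, \forall f\, \forall d\, \forall h\, (\neg J(g) \lor \neg J(f) \land (J(d) \lor \neg J(h)))
The quantifier \exists g sits under an odd number of negations (counting the antecedent side of each →), so it flips to \forall g.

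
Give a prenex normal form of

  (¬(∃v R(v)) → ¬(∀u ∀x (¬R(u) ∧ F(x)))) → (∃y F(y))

∀v ∀u ∀x ∃y (¬R(v) ∧ ¬R(u) ∧ F(x) ∨ F(y))

Eliminate → and ↔ using ¬ and ∨.
  ¬(¬¬(∃v R(v)) ∨ ¬(∀u ∀x (¬R(u) ∧ F(x)))) ∨ (∃y F(y))
Drive negations inward (¬∀x A ≡ ∃x ¬A, ¬∃x A ≡ ∀x ¬A, De Morgan for ∧/∨):
  (∀v ¬R(v)) ∧ (∀u ∀x (¬R(u) ∧ F(x))) ∨ (∃y F(y))
All bound variables are already distinct, so no renaming is needed.
Extract every quantifier outward, since the variables are now distinct and don't occur free across branches:
  ∀v ∀u ∀x ∃y (¬R(v) ∧ ¬R(u) ∧ F(x) ∨ F(y))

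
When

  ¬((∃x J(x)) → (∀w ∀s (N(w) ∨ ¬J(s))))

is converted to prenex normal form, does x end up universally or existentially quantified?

First replace A → B with ¬A ∨ B.
  ¬(¬(∃x J(x)) ∨ (∀w ∀s (N(w) ∨ ¬J(s))))
Push ¬ through the quantifiers and connectives to reach negation normal form:
  (∃x J(x)) ∧ (∃w ∃s (¬N(w) ∧ J(s)))
All bound variables are already distinct, so no renaming is needed.
Pull the quantifiers to the front (each side's bound variable is not free in the other side):
  ∃x ∃w ∃s (J(x) ∧ ¬N(w) ∧ J(s))
The quantifier ∃x sits under an even number of negations (counting the antecedent side of each →), so it remains existential.

existential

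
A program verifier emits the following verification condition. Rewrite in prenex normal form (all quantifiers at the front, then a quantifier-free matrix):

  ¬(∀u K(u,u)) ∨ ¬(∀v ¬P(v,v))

∃u ∃v (¬K(u,u) ∨ P(v,v))

Drive negations inward (¬∀x A ≡ ∃x ¬A, ¬∃x A ≡ ∀x ¬A, De Morgan for ∧/∨):
  (∃u ¬K(u,u)) ∨ (∃v P(v,v))
All bound variables are already distinct, so no renaming is needed.
Finally move all quantifiers to the prefix:
  ∃u ∃v (¬K(u,u) ∨ P(v,v))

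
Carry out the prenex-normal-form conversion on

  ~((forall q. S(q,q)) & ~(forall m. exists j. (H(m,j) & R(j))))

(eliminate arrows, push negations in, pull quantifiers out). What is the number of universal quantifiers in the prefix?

Drive negations inward (¬∀x A ≡ ∃x ¬A, ¬∃x A ≡ ∀x ¬A, De Morgan for ∧/∨):
  (exists q. ~S(q,q)) | (forall m. exists j. (H(m,j) & R(j)))
Finally move all quantifiers to the prefix:
  exists q. forall m. exists j. (~S(q,q) | H(m,j) & R(j))
The prefix is exists q forall m exists j: 1 universal, 2 existential.

1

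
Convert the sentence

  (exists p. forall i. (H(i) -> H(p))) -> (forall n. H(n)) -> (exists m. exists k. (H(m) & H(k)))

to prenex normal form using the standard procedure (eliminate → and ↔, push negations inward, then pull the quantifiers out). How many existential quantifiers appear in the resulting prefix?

4

Rewrite implications/biconditionals: A → B as ¬A ∨ B.
  ~(exists p. forall i. (~H(i) | H(p))) | ~(forall n. H(n)) | (exists m. exists k. (H(m) & H(k)))
Move each ¬ inward, flipping quantifiers it crosses:
  (forall p. exists i. (H(i) & ~H(p))) | (exists n. ~H(n)) | (exists m. exists k. (H(m) & H(k)))
Finally move all quantifiers to the prefix:
  forall p. exists i. exists n. exists m. exists k. (H(i) & ~H(p) | ~H(n) | H(m) & H(k))
The prefix is forall p exists i exists n exists m exists k: 1 universal, 4 existential.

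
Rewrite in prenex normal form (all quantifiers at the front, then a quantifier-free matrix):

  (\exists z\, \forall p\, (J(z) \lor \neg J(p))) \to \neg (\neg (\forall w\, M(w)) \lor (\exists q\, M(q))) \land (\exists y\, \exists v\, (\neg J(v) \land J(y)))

Eliminate → and ↔ using ¬ and ∨.
  \neg (\exists z\, \forall p\, (J(z) \lor \neg J(p))) \lor \neg (\neg (\forall w\, M(w)) \lor (\exists q\, M(q))) \land (\exists y\, \exists v\, (\neg J(v) \land J(y)))
Drive negations inward (¬∀x A ≡ ∃x ¬A, ¬∃x A ≡ ∀x ¬A, De Morgan for ∧/∨):
  (\forall z\, \exists p\, (\neg J(z) \land J(p))) \lor (\forall w\, M(w)) \land (\forall q\, \neg M(q)) \land (\exists y\, \exists v\, (\neg J(v) \land J(y)))
All bound variables are already distinct, so no renaming is needed.
Finally move all quantifiers to the prefix:
  \forall z\, \exists p\, \forall w\, \forall q\, \exists y\, \exists v\, (\neg J(z) \land J(p) \lor M(w) \land \neg M(q) \land \neg J(v) \land J(y))

\forall z\, \exists p\, \forall w\, \forall q\, \exists y\, \exists v\, (\neg J(z) \land J(p) \lor M(w) \land \neg M(q) \land \neg J(v) \land J(y))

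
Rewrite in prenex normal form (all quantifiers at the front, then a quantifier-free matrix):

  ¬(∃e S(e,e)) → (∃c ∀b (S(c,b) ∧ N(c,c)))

∃e ∃c ∀b (S(e,e) ∨ S(c,b) ∧ N(c,c))

First replace A → B with ¬A ∨ B.
  ¬¬(∃e S(e,e)) ∨ (∃c ∀b (S(c,b) ∧ N(c,c)))
Move each ¬ inward, flipping quantifiers it crosses:
  (∃e S(e,e)) ∨ (∃c ∀b (S(c,b) ∧ N(c,c)))
All bound variables are already distinct, so no renaming is needed.
Pull the quantifiers to the front (each side's bound variable is not free in the other side):
  ∃e ∃c ∀b (S(e,e) ∨ S(c,b) ∧ N(c,c))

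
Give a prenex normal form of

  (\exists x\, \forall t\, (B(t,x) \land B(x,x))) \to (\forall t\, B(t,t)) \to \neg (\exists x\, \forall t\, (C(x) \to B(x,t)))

Eliminate → and ↔ using ¬ and ∨.
  \neg (\exists x\, \forall t\, (B(t,x) \land B(x,x))) \lor \neg (\forall t\, B(t,t)) \lor \neg (\exists x\, \forall t\, (\neg C(x) \lor B(x,t)))
Move each ¬ inward, flipping quantifiers it crosses:
  (\forall x\, \exists t\, (\neg B(t,x) \lor \neg B(x,x))) \lor (\exists t\, \neg B(t,t)) \lor (\forall x\, \exists t\, (C(x) \land \neg B(x,t)))
Rename bound variables to avoid capture: t↦w, x↦p, t↦v1.
  (\forall x\, \exists t\, (\neg B(t,x) \lor \neg B(x,x))) \lor (\exists w\, \neg B(w,w)) \lor (\forall p\, \exists v1\, (C(p) \land \neg B(p,v1)))
Finally move all quantifiers to the prefix:
  \forall x\, \exists t\, \exists w\, \forall p\, \exists v1\, (\neg B(t,x) \lor \neg B(x,x) \lor \neg B(w,w) \lor C(p) \land \neg B(p,v1))

\forall x\, \exists t\, \exists w\, \forall p\, \exists v1\, (\neg B(t,x) \lor \neg B(x,x) \lor \neg B(w,w) \lor C(p) \land \neg B(p,v1))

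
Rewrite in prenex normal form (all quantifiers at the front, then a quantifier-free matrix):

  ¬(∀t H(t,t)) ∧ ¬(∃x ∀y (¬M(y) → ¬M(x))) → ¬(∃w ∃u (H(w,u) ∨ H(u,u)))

∀t ∃x ∀y ∀w ∀u (H(t,t) ∨ M(y) ∨ ¬M(x) ∨ ¬H(w,u) ∧ ¬H(u,u))

Rewrite implications/biconditionals: A → B as ¬A ∨ B.
  ¬(¬(∀t H(t,t)) ∧ ¬(∃x ∀y (¬¬M(y) ∨ ¬M(x)))) ∨ ¬(∃w ∃u (H(w,u) ∨ H(u,u)))
Push ¬ through the quantifiers and connectives to reach negation normal form:
  (∀t H(t,t)) ∨ (∃x ∀y (M(y) ∨ ¬M(x))) ∨ (∀w ∀u (¬H(w,u) ∧ ¬H(u,u)))
Extract every quantifier outward, since the variables are now distinct and don't occur free across branches:
  ∀t ∃x ∀y ∀w ∀u (H(t,t) ∨ M(y) ∨ ¬M(x) ∨ ¬H(w,u) ∧ ¬H(u,u))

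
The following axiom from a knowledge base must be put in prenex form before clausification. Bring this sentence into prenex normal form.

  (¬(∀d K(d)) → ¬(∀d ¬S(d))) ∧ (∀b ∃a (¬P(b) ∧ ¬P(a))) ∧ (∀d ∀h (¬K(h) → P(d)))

∀d ∃u ∀b ∃a ∀w1 ∀h ((K(d) ∨ S(u)) ∧ ¬P(b) ∧ ¬P(a) ∧ (K(h) ∨ P(w1)))

Rewrite implications/biconditionals: A → B as ¬A ∨ B.
  (¬¬(∀d K(d)) ∨ ¬(∀d ¬S(d))) ∧ (∀b ∃a (¬P(b) ∧ ¬P(a))) ∧ (∀d ∀h (¬¬K(h) ∨ P(d)))
Move each ¬ inward, flipping quantifiers it crosses:
  ((∀d K(d)) ∨ (∃d S(d))) ∧ (∀b ∃a (¬P(b) ∧ ¬P(a))) ∧ (∀d ∀h (K(h) ∨ P(d)))
Rename bound variables to avoid capture: d↦u, d↦w1.
  ((∀d K(d)) ∨ (∃u S(u))) ∧ (∀b ∃a (¬P(b) ∧ ¬P(a))) ∧ (∀w1 ∀h (K(h) ∨ P(w1)))
Finally move all quantifiers to the prefix:
  ∀d ∃u ∀b ∃a ∀w1 ∀h ((K(d) ∨ S(u)) ∧ ¬P(b) ∧ ¬P(a) ∧ (K(h) ∨ P(w1)))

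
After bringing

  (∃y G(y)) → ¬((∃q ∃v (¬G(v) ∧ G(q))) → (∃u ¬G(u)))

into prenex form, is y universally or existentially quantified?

Rewrite implications/biconditionals: A → B as ¬A ∨ B.
  ¬(∃y G(y)) ∨ ¬(¬(∃q ∃v (¬G(v) ∧ G(q))) ∨ (∃u ¬G(u)))
Push ¬ through the quantifiers and connectives to reach negation normal form:
  (∀y ¬G(y)) ∨ (∃q ∃v (¬G(v) ∧ G(q))) ∧ (∀u G(u))
All bound variables are already distinct, so no renaming is needed.
Extract every quantifier outward, since the variables are now distinct and don't occur free across branches:
  ∀y ∃q ∃v ∀u (¬G(y) ∨ ¬G(v) ∧ G(q) ∧ G(u))
The quantifier ∃y sits under an odd number of negations (counting the antecedent side of each →), so it flips to ∀y.

universal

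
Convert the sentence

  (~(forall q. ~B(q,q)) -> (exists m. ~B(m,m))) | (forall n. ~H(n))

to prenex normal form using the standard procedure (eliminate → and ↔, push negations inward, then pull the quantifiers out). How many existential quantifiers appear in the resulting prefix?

Rewrite implications/biconditionals: A → B as ¬A ∨ B.
  ~~(forall q. ~B(q,q)) | (exists m. ~B(m,m)) | (forall n. ~H(n))
Push ¬ through the quantifiers and connectives to reach negation normal form:
  (forall q. ~B(q,q)) | (exists m. ~B(m,m)) | (forall n. ~H(n))
Pull the quantifiers to the front (each side's bound variable is not free in the other side):
  forall q. exists m. forall n. (~B(q,q) | ~B(m,m) | ~H(n))
The prefix is forall q exists m forall n: 2 universal, 1 existential.

1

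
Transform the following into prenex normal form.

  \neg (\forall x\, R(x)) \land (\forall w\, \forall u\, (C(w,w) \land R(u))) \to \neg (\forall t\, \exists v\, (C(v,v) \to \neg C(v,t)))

\forall x\, \exists w\, \exists u\, \exists t\, \forall v\, (R(x) \lor \neg C(w,w) \lor \neg R(u) \lor C(v,v) \land C(v,t))

Rewrite implications/biconditionals: A → B as ¬A ∨ B.
  \neg (\neg (\forall x\, R(x)) \land (\forall w\, \forall u\, (C(w,w) \land R(u)))) \lor \neg (\forall t\, \exists v\, (\neg C(v,v) \lor \neg C(v,t)))
Drive negations inward (¬∀x A ≡ ∃x ¬A, ¬∃x A ≡ ∀x ¬A, De Morgan for ∧/∨):
  (\forall x\, R(x)) \lor (\exists w\, \exists u\, (\neg C(w,w) \lor \neg R(u))) \lor (\exists t\, \forall v\, (C(v,v) \land C(v,t)))
Extract every quantifier outward, since the variables are now distinct and don't occur free across branches:
  \forall x\, \exists w\, \exists u\, \exists t\, \forall v\, (R(x) \lor \neg C(w,w) \lor \neg R(u) \lor C(v,v) \land C(v,t))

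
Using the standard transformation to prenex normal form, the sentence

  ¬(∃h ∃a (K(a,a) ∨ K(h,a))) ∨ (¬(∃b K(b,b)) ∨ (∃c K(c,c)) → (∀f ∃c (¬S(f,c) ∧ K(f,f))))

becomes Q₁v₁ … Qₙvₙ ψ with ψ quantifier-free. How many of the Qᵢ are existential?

2

Rewrite implications/biconditionals: A → B as ¬A ∨ B.
  ¬(∃h ∃a (K(a,a) ∨ K(h,a))) ∨ ¬(¬(∃b K(b,b)) ∨ (∃c K(c,c))) ∨ (∀f ∃c (¬S(f,c) ∧ K(f,f)))
Drive negations inward (¬∀x A ≡ ∃x ¬A, ¬∃x A ≡ ∀x ¬A, De Morgan for ∧/∨):
  (∀h ∀a (¬K(a,a) ∧ ¬K(h,a))) ∨ (∃b K(b,b)) ∧ (∀c ¬K(c,c)) ∨ (∀f ∃c (¬S(f,c) ∧ K(f,f)))
Give each quantifier a distinct variable: c↦u1.
  (∀h ∀a (¬K(a,a) ∧ ¬K(h,a))) ∨ (∃b K(b,b)) ∧ (∀c ¬K(c,c)) ∨ (∀f ∃u1 (¬S(f,u1) ∧ K(f,f)))
Extract every quantifier outward, since the variables are now distinct and don't occur free across branches:
  ∀h ∀a ∃b ∀c ∀f ∃u1 (¬K(a,a) ∧ ¬K(h,a) ∨ K(b,b) ∧ ¬K(c,c) ∨ ¬S(f,u1) ∧ K(f,f))
The prefix is ∀h ∀a ∃b ∀c ∀f ∃u1: 4 universal, 2 existential.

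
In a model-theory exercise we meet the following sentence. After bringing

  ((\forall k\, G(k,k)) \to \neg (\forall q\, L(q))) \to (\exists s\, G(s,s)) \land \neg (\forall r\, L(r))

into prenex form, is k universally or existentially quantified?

universal

Eliminate → and ↔ using ¬ and ∨.
  \neg (\neg (\forall k\, G(k,k)) \lor \neg (\forall q\, L(q))) \lor (\exists s\, G(s,s)) \land \neg (\forall r\, L(r))
Drive negations inward (¬∀x A ≡ ∃x ¬A, ¬∃x A ≡ ∀x ¬A, De Morgan for ∧/∨):
  (\forall k\, G(k,k)) \land (\forall q\, L(q)) \lor (\exists s\, G(s,s)) \land (\exists r\, \neg L(r))
All bound variables are already distinct, so no renaming is needed.
Finally move all quantifiers to the prefix:
  \forall k\, \forall q\, \exists s\, \exists r\, (G(k,k) \land L(q) \lor G(s,s) \land \neg L(r))
The quantifier \forall k sits under an even number of negations (counting the antecedent side of each →), so it remains universal.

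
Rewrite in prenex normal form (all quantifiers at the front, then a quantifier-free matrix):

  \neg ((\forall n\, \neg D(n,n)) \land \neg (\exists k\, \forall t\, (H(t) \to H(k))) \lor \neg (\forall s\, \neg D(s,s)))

\exists n\, \exists k\, \forall t\, \forall s\, ((D(n,n) \lor \neg H(t) \lor H(k)) \land \neg D(s,s))

Rewrite implications/biconditionals: A → B as ¬A ∨ B.
  \neg ((\forall n\, \neg D(n,n)) \land \neg (\exists k\, \forall t\, (\neg H(t) \lor H(k))) \lor \neg (\forall s\, \neg D(s,s)))
Move each ¬ inward, flipping quantifiers it crosses:
  ((\exists n\, D(n,n)) \lor (\exists k\, \forall t\, (\neg H(t) \lor H(k)))) \land (\forall s\, \neg D(s,s))
Pull the quantifiers to the front (each side's bound variable is not free in the other side):
  \exists n\, \exists k\, \forall t\, \forall s\, ((D(n,n) \lor \neg H(t) \lor H(k)) \land \neg D(s,s))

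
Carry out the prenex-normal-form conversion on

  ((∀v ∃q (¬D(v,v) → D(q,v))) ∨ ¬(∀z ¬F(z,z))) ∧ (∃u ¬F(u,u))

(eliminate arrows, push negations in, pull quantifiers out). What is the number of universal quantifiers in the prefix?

First replace A → B with ¬A ∨ B.
  ((∀v ∃q (¬¬D(v,v) ∨ D(q,v))) ∨ ¬(∀z ¬F(z,z))) ∧ (∃u ¬F(u,u))
Drive negations inward (¬∀x A ≡ ∃x ¬A, ¬∃x A ≡ ∀x ¬A, De Morgan for ∧/∨):
  ((∀v ∃q (D(v,v) ∨ D(q,v))) ∨ (∃z F(z,z))) ∧ (∃u ¬F(u,u))
Extract every quantifier outward, since the variables are now distinct and don't occur free across branches:
  ∀v ∃q ∃z ∃u ((D(v,v) ∨ D(q,v) ∨ F(z,z)) ∧ ¬F(u,u))
The prefix is ∀v ∃q ∃z ∃u: 1 universal, 3 existential.

1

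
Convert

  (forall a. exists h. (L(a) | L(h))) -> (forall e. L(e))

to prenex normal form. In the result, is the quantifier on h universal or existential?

universal

Eliminate → and ↔ using ¬ and ∨.
  ~(forall a. exists h. (L(a) | L(h))) | (forall e. L(e))
Push ¬ through the quantifiers and connectives to reach negation normal form:
  (exists a. forall h. (~L(a) & ~L(h))) | (forall e. L(e))
Extract every quantifier outward, since the variables are now distinct and don't occur free across branches:
  exists a. forall h. forall e. (~L(a) & ~L(h) | L(e))
The quantifier exists h sits under an odd number of negations (counting the antecedent side of each →), so it flips to forall h.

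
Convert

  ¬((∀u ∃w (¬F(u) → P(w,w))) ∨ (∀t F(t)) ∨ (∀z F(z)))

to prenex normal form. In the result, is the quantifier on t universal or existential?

existential

Eliminate → and ↔ using ¬ and ∨.
  ¬((∀u ∃w (¬¬F(u) ∨ P(w,w))) ∨ (∀t F(t)) ∨ (∀z F(z)))
Drive negations inward (¬∀x A ≡ ∃x ¬A, ¬∃x A ≡ ∀x ¬A, De Morgan for ∧/∨):
  (∃u ∀w (¬F(u) ∧ ¬P(w,w))) ∧ (∃t ¬F(t)) ∧ (∃z ¬F(z))
Pull the quantifiers to the front (each side's bound variable is not free in the other side):
  ∃u ∀w ∃t ∃z (¬F(u) ∧ ¬P(w,w) ∧ ¬F(t) ∧ ¬F(z))
The quantifier ∀t sits under an odd number of negations (counting the antecedent side of each →), so it flips to ∃t.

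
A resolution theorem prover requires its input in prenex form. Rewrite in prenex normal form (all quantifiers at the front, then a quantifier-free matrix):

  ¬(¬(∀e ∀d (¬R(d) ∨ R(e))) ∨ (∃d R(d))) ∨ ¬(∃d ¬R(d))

∀e ∀d ∀t ∀u ((¬R(d) ∨ R(e)) ∧ ¬R(t) ∨ R(u))

Drive negations inward (¬∀x A ≡ ∃x ¬A, ¬∃x A ≡ ∀x ¬A, De Morgan for ∧/∨):
  (∀e ∀d (¬R(d) ∨ R(e))) ∧ (∀d ¬R(d)) ∨ (∀d R(d))
Give each quantifier a distinct variable: d↦t, d↦u.
  (∀e ∀d (¬R(d) ∨ R(e))) ∧ (∀t ¬R(t)) ∨ (∀u R(u))
Finally move all quantifiers to the prefix:
  ∀e ∀d ∀t ∀u ((¬R(d) ∨ R(e)) ∧ ¬R(t) ∨ R(u))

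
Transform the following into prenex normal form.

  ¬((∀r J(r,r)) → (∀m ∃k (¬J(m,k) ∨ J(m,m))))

Eliminate → and ↔ using ¬ and ∨.
  ¬(¬(∀r J(r,r)) ∨ (∀m ∃k (¬J(m,k) ∨ J(m,m))))
Drive negations inward (¬∀x A ≡ ∃x ¬A, ¬∃x A ≡ ∀x ¬A, De Morgan for ∧/∨):
  (∀r J(r,r)) ∧ (∃m ∀k (J(m,k) ∧ ¬J(m,m)))
Finally move all quantifiers to the prefix:
  ∀r ∃m ∀k (J(r,r) ∧ J(m,k) ∧ ¬J(m,m))

∀r ∃m ∀k (J(r,r) ∧ J(m,k) ∧ ¬J(m,m))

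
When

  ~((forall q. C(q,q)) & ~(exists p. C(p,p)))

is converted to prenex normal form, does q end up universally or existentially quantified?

existential

Push ¬ through the quantifiers and connectives to reach negation normal form:
  (exists q. ~C(q,q)) | (exists p. C(p,p))
All bound variables are already distinct, so no renaming is needed.
Finally move all quantifiers to the prefix:
  exists q. exists p. (~C(q,q) | C(p,p))
The quantifier forall q sits under an odd number of negations, so it flips to exists q.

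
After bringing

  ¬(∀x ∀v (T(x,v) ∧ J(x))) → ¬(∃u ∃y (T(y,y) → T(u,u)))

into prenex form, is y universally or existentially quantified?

First replace A → B with ¬A ∨ B.
  ¬¬(∀x ∀v (T(x,v) ∧ J(x))) ∨ ¬(∃u ∃y (¬T(y,y) ∨ T(u,u)))
Move each ¬ inward, flipping quantifiers it crosses:
  (∀x ∀v (T(x,v) ∧ J(x))) ∨ (∀u ∀y (T(y,y) ∧ ¬T(u,u)))
Finally move all quantifiers to the prefix:
  ∀x ∀v ∀u ∀y (T(x,v) ∧ J(x) ∨ T(y,y) ∧ ¬T(u,u))
The quantifier ∃y sits under an odd number of negations (counting the antecedent side of each →), so it flips to ∀y.

universal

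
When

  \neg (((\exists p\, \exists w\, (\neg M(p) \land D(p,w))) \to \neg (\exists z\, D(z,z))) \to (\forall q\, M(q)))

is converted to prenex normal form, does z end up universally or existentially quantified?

universal

Eliminate → and ↔ using ¬ and ∨.
  \neg (\neg (\neg (\exists p\, \exists w\, (\neg M(p) \land D(p,w))) \lor \neg (\exists z\, D(z,z))) \lor (\forall q\, M(q)))
Move each ¬ inward, flipping quantifiers it crosses:
  ((\forall p\, \forall w\, (M(p) \lor \neg D(p,w))) \lor (\forall z\, \neg D(z,z))) \land (\exists q\, \neg M(q))
All bound variables are already distinct, so no renaming is needed.
Pull the quantifiers to the front (each side's bound variable is not free in the other side):
  \forall p\, \forall w\, \forall z\, \exists q\, ((M(p) \lor \neg D(p,w) \lor \neg D(z,z)) \land \neg M(q))
The quantifier \exists z sits under an odd number of negations (counting the antecedent side of each →), so it flips to \forall z.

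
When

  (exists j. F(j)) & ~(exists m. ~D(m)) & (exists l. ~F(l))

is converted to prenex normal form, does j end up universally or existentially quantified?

Drive negations inward (¬∀x A ≡ ∃x ¬A, ¬∃x A ≡ ∀x ¬A, De Morgan for ∧/∨):
  (exists j. F(j)) & (forall m. D(m)) & (exists l. ~F(l))
All bound variables are already distinct, so no renaming is needed.
Extract every quantifier outward, since the variables are now distinct and don't occur free across branches:
  exists j. forall m. exists l. (F(j) & D(m) & ~F(l))
The quantifier exists j sits under an even number of negations, so it remains existential.

existential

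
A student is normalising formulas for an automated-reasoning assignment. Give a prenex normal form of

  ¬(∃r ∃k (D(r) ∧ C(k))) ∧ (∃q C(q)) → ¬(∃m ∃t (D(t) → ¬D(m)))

∃r ∃k ∀q ∀m ∀t (D(r) ∧ C(k) ∨ ¬C(q) ∨ D(t) ∧ D(m))

Rewrite implications/biconditionals: A → B as ¬A ∨ B.
  ¬(¬(∃r ∃k (D(r) ∧ C(k))) ∧ (∃q C(q))) ∨ ¬(∃m ∃t (¬D(t) ∨ ¬D(m)))
Drive negations inward (¬∀x A ≡ ∃x ¬A, ¬∃x A ≡ ∀x ¬A, De Morgan for ∧/∨):
  (∃r ∃k (D(r) ∧ C(k))) ∨ (∀q ¬C(q)) ∨ (∀m ∀t (D(t) ∧ D(m)))
Finally move all quantifiers to the prefix:
  ∃r ∃k ∀q ∀m ∀t (D(r) ∧ C(k) ∨ ¬C(q) ∨ D(t) ∧ D(m))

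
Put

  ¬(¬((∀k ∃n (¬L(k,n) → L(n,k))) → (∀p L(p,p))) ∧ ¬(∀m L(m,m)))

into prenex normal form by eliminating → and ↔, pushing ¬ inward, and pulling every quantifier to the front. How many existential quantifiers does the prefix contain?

Eliminate → and ↔ using ¬ and ∨.
  ¬(¬(¬(∀k ∃n (¬¬L(k,n) ∨ L(n,k))) ∨ (∀p L(p,p))) ∧ ¬(∀m L(m,m)))
Drive negations inward (¬∀x A ≡ ∃x ¬A, ¬∃x A ≡ ∀x ¬A, De Morgan for ∧/∨):
  (∃k ∀n (¬L(k,n) ∧ ¬L(n,k))) ∨ (∀p L(p,p)) ∨ (∀m L(m,m))
All bound variables are already distinct, so no renaming is needed.
Pull the quantifiers to the front (each side's bound variable is not free in the other side):
  ∃k ∀n ∀p ∀m (¬L(k,n) ∧ ¬L(n,k) ∨ L(p,p) ∨ L(m,m))
The prefix is ∃k ∀n ∀p ∀m: 3 universal, 1 existential.

1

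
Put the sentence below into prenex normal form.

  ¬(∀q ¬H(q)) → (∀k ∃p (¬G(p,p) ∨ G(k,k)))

Rewrite implications/biconditionals: A → B as ¬A ∨ B.
  ¬¬(∀q ¬H(q)) ∨ (∀k ∃p (¬G(p,p) ∨ G(k,k)))
Push ¬ through the quantifiers and connectives to reach negation normal form:
  (∀q ¬H(q)) ∨ (∀k ∃p (¬G(p,p) ∨ G(k,k)))
Finally move all quantifiers to the prefix:
  ∀q ∀k ∃p (¬H(q) ∨ ¬G(p,p) ∨ G(k,k))

∀q ∀k ∃p (¬H(q) ∨ ¬G(p,p) ∨ G(k,k))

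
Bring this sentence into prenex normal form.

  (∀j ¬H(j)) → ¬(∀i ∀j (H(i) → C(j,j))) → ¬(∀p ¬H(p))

Rewrite implications/biconditionals: A → B as ¬A ∨ B.
  ¬(∀j ¬H(j)) ∨ ¬¬(∀i ∀j (¬H(i) ∨ C(j,j))) ∨ ¬(∀p ¬H(p))
Move each ¬ inward, flipping quantifiers it crosses:
  (∃j H(j)) ∨ (∀i ∀j (¬H(i) ∨ C(j,j))) ∨ (∃p H(p))
Give each quantifier a distinct variable: j↦s.
  (∃j H(j)) ∨ (∀i ∀s (¬H(i) ∨ C(s,s))) ∨ (∃p H(p))
Finally move all quantifiers to the prefix:
  ∃j ∀i ∀s ∃p (H(j) ∨ ¬H(i) ∨ C(s,s) ∨ H(p))

∃j ∀i ∀s ∃p (H(j) ∨ ¬H(i) ∨ C(s,s) ∨ H(p))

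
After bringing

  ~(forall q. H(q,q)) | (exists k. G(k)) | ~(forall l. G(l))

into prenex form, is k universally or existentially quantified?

Move each ¬ inward, flipping quantifiers it crosses:
  (exists q. ~H(q,q)) | (exists k. G(k)) | (exists l. ~G(l))
All bound variables are already distinct, so no renaming is needed.
Extract every quantifier outward, since the variables are now distinct and don't occur free across branches:
  exists q. exists k. exists l. (~H(q,q) | G(k) | ~G(l))
The quantifier exists k sits under an even number of negations, so it remains existential.

existential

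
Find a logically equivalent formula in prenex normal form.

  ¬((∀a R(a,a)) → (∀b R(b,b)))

∀a ∃b (R(a,a) ∧ ¬R(b,b))

Rewrite implications/biconditionals: A → B as ¬A ∨ B.
  ¬(¬(∀a R(a,a)) ∨ (∀b R(b,b)))
Push ¬ through the quantifiers and connectives to reach negation normal form:
  (∀a R(a,a)) ∧ (∃b ¬R(b,b))
Extract every quantifier outward, since the variables are now distinct and don't occur free across branches:
  ∀a ∃b (R(a,a) ∧ ¬R(b,b))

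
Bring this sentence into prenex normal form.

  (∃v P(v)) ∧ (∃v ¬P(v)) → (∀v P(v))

Rewrite implications/biconditionals: A → B as ¬A ∨ B.
  ¬((∃v P(v)) ∧ (∃v ¬P(v))) ∨ (∀v P(v))
Drive negations inward (¬∀x A ≡ ∃x ¬A, ¬∃x A ≡ ∀x ¬A, De Morgan for ∧/∨):
  (∀v ¬P(v)) ∨ (∀v P(v)) ∨ (∀v P(v))
Standardize variables apart so no two quantifiers bind the same name: v↦s, v↦y.
  (∀v ¬P(v)) ∨ (∀s P(s)) ∨ (∀y P(y))
Extract every quantifier outward, since the variables are now distinct and don't occur free across branches:
  ∀v ∀s ∀y (¬P(v) ∨ P(s) ∨ P(y))

∀v ∀s ∀y (¬P(v) ∨ P(s) ∨ P(y))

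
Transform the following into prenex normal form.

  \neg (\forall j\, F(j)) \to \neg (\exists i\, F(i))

\forall j\, \forall i\, (F(j) \lor \neg F(i))

First replace A → B with ¬A ∨ B.
  \neg \neg (\forall j\, F(j)) \lor \neg (\exists i\, F(i))
Push ¬ through the quantifiers and connectives to reach negation normal form:
  (\forall j\, F(j)) \lor (\forall i\, \neg F(i))
All bound variables are already distinct, so no renaming is needed.
Finally move all quantifiers to the prefix:
  \forall j\, \forall i\, (F(j) \lor \neg F(i))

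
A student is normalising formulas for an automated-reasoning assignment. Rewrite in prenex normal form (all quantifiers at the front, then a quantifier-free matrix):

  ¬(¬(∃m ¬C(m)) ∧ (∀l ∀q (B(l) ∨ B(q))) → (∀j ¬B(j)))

Eliminate → and ↔ using ¬ and ∨.
  ¬(¬(¬(∃m ¬C(m)) ∧ (∀l ∀q (B(l) ∨ B(q)))) ∨ (∀j ¬B(j)))
Drive negations inward (¬∀x A ≡ ∃x ¬A, ¬∃x A ≡ ∀x ¬A, De Morgan for ∧/∨):
  (∀m C(m)) ∧ (∀l ∀q (B(l) ∨ B(q))) ∧ (∃j B(j))
Finally move all quantifiers to the prefix:
  ∀m ∀l ∀q ∃j (C(m) ∧ (B(l) ∨ B(q)) ∧ B(j))

∀m ∀l ∀q ∃j (C(m) ∧ (B(l) ∨ B(q)) ∧ B(j))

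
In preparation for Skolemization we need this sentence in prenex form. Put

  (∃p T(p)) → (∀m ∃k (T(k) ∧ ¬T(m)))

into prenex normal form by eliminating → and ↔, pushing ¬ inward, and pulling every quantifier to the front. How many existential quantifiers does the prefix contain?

Eliminate → and ↔ using ¬ and ∨.
  ¬(∃p T(p)) ∨ (∀m ∃k (T(k) ∧ ¬T(m)))
Move each ¬ inward, flipping quantifiers it crosses:
  (∀p ¬T(p)) ∨ (∀m ∃k (T(k) ∧ ¬T(m)))
All bound variables are already distinct, so no renaming is needed.
Finally move all quantifiers to the prefix:
  ∀p ∀m ∃k (¬T(p) ∨ T(k) ∧ ¬T(m))
The prefix is ∀p ∀m ∃k: 2 universal, 1 existential.

1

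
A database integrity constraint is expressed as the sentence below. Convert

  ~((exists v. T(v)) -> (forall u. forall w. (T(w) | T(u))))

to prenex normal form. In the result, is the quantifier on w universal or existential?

Rewrite implications/biconditionals: A → B as ¬A ∨ B.
  ~(~(exists v. T(v)) | (forall u. forall w. (T(w) | T(u))))
Push ¬ through the quantifiers and connectives to reach negation normal form:
  (exists v. T(v)) & (exists u. exists w. (~T(w) & ~T(u)))
All bound variables are already distinct, so no renaming is needed.
Pull the quantifiers to the front (each side's bound variable is not free in the other side):
  exists v. exists u. exists w. (T(v) & ~T(w) & ~T(u))
The quantifier forall w sits under an odd number of negations (counting the antecedent side of each →), so it flips to exists w.

existential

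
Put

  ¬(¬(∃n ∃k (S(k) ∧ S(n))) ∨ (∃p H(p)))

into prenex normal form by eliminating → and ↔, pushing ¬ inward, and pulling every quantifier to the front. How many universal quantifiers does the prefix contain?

Push ¬ through the quantifiers and connectives to reach negation normal form:
  (∃n ∃k (S(k) ∧ S(n))) ∧ (∀p ¬H(p))
All bound variables are already distinct, so no renaming is needed.
Extract every quantifier outward, since the variables are now distinct and don't occur free across branches:
  ∃n ∃k ∀p (S(k) ∧ S(n) ∧ ¬H(p))
The prefix is ∃n ∃k ∀p: 1 universal, 2 existential.

1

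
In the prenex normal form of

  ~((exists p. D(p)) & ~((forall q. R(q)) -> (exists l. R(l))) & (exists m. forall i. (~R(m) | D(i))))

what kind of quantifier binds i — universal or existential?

First replace A → B with ¬A ∨ B.
  ~((exists p. D(p)) & ~(~(forall q. R(q)) | (exists l. R(l))) & (exists m. forall i. (~R(m) | D(i))))
Drive negations inward (¬∀x A ≡ ∃x ¬A, ¬∃x A ≡ ∀x ¬A, De Morgan for ∧/∨):
  (forall p. ~D(p)) | (exists q. ~R(q)) | (exists l. R(l)) | (forall m. exists i. (R(m) & ~D(i)))
All bound variables are already distinct, so no renaming is needed.
Pull the quantifiers to the front (each side's bound variable is not free in the other side):
  forall p. exists q. exists l. forall m. exists i. (~D(p) | ~R(q) | R(l) | R(m) & ~D(i))
The quantifier forall i sits under an odd number of negations (counting the antecedent side of each →), so it flips to exists i.

existential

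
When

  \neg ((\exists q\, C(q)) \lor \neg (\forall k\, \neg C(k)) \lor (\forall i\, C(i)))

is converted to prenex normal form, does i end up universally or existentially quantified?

existential

Push ¬ through the quantifiers and connectives to reach negation normal form:
  (\forall q\, \neg C(q)) \land (\forall k\, \neg C(k)) \land (\exists i\, \neg C(i))
Finally move all quantifiers to the prefix:
  \forall q\, \forall k\, \exists i\, (\neg C(q) \land \neg C(k) \land \neg C(i))
The quantifier \forall i sits under an odd number of negations, so it flips to \exists i.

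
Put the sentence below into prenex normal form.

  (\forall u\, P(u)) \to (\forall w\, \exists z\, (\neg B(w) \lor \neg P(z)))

Eliminate → and ↔ using ¬ and ∨.
  \neg (\forall u\, P(u)) \lor (\forall w\, \exists z\, (\neg B(w) \lor \neg P(z)))
Drive negations inward (¬∀x A ≡ ∃x ¬A, ¬∃x A ≡ ∀x ¬A, De Morgan for ∧/∨):
  (\exists u\, \neg P(u)) \lor (\forall w\, \exists z\, (\neg B(w) \lor \neg P(z)))
All bound variables are already distinct, so no renaming is needed.
Finally move all quantifiers to the prefix:
  \exists u\, \forall w\, \exists z\, (\neg P(u) \lor \neg B(w) \lor \neg P(z))

\exists u\, \forall w\, \exists z\, (\neg P(u) \lor \neg B(w) \lor \neg P(z))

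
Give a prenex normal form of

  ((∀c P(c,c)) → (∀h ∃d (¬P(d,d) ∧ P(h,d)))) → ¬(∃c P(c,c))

∀c ∃h ∀d ∀v (P(c,c) ∧ (P(d,d) ∨ ¬P(h,d)) ∨ ¬P(v,v))

First replace A → B with ¬A ∨ B.
  ¬(¬(∀c P(c,c)) ∨ (∀h ∃d (¬P(d,d) ∧ P(h,d)))) ∨ ¬(∃c P(c,c))
Push ¬ through the quantifiers and connectives to reach negation normal form:
  (∀c P(c,c)) ∧ (∃h ∀d (P(d,d) ∨ ¬P(h,d))) ∨ (∀c ¬P(c,c))
Rename bound variables to avoid capture: c↦v.
  (∀c P(c,c)) ∧ (∃h ∀d (P(d,d) ∨ ¬P(h,d))) ∨ (∀v ¬P(v,v))
Finally move all quantifiers to the prefix:
  ∀c ∃h ∀d ∀v (P(c,c) ∧ (P(d,d) ∨ ¬P(h,d)) ∨ ¬P(v,v))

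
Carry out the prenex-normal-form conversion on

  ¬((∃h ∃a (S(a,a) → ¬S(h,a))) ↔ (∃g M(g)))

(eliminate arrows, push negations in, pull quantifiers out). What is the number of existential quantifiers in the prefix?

3

Eliminate → and ↔ using ¬ and ∨; A ↔ B as (¬A ∨ B) ∧ (¬B ∨ A).
  ¬((¬(∃h ∃a (¬S(a,a) ∨ ¬S(h,a))) ∨ (∃g M(g))) ∧ (¬(∃g M(g)) ∨ (∃h ∃a (¬S(a,a) ∨ ¬S(h,a)))))
Push ¬ through the quantifiers and connectives to reach negation normal form:
  (∃h ∃a (¬S(a,a) ∨ ¬S(h,a))) ∧ (∀g ¬M(g)) ∨ (∃g M(g)) ∧ (∀h ∀a (S(a,a) ∧ S(h,a)))
Rename bound variables to avoid capture: g↦q, h↦r, a↦x.
  (∃h ∃a (¬S(a,a) ∨ ¬S(h,a))) ∧ (∀g ¬M(g)) ∨ (∃q M(q)) ∧ (∀r ∀x (S(x,x) ∧ S(r,x)))
Extract every quantifier outward, since the variables are now distinct and don't occur free across branches:
  ∃h ∃a ∀g ∃q ∀r ∀x ((¬S(a,a) ∨ ¬S(h,a)) ∧ ¬M(g) ∨ M(q) ∧ S(x,x) ∧ S(r,x))
The prefix is ∃h ∃a ∀g ∃q ∀r ∀x: 3 universal, 3 existential.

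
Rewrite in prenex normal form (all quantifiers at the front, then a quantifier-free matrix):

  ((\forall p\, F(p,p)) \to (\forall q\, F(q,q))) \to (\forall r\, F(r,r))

\forall p\, \exists q\, \forall r\, (F(p,p) \land \neg F(q,q) \lor F(r,r))

Rewrite implications/biconditionals: A → B as ¬A ∨ B.
  \neg (\neg (\forall p\, F(p,p)) \lor (\forall q\, F(q,q))) \lor (\forall r\, F(r,r))
Push ¬ through the quantifiers and connectives to reach negation normal form:
  (\forall p\, F(p,p)) \land (\exists q\, \neg F(q,q)) \lor (\forall r\, F(r,r))
All bound variables are already distinct, so no renaming is needed.
Extract every quantifier outward, since the variables are now distinct and don't occur free across branches:
  \forall p\, \exists q\, \forall r\, (F(p,p) \land \neg F(q,q) \lor F(r,r))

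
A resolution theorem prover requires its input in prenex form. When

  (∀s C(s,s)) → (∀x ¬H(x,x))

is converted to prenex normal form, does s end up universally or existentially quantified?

existential

First replace A → B with ¬A ∨ B.
  ¬(∀s C(s,s)) ∨ (∀x ¬H(x,x))
Push ¬ through the quantifiers and connectives to reach negation normal form:
  (∃s ¬C(s,s)) ∨ (∀x ¬H(x,x))
All bound variables are already distinct, so no renaming is needed.
Finally move all quantifiers to the prefix:
  ∃s ∀x (¬C(s,s) ∨ ¬H(x,x))
The quantifier ∀s sits under an odd number of negations (counting the antecedent side of each →), so it flips to ∃s.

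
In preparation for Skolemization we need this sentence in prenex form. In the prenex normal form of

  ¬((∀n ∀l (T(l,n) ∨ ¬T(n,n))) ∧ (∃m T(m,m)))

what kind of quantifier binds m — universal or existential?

Move each ¬ inward, flipping quantifiers it crosses:
  (∃n ∃l (¬T(l,n) ∧ T(n,n))) ∨ (∀m ¬T(m,m))
All bound variables are already distinct, so no renaming is needed.
Pull the quantifiers to the front (each side's bound variable is not free in the other side):
  ∃n ∃l ∀m (¬T(l,n) ∧ T(n,n) ∨ ¬T(m,m))
The quantifier ∃m sits under an odd number of negations, so it flips to ∀m.

universal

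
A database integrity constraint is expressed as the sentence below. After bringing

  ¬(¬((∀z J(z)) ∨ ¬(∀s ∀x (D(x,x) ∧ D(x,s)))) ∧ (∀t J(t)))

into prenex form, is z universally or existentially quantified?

Drive negations inward (¬∀x A ≡ ∃x ¬A, ¬∃x A ≡ ∀x ¬A, De Morgan for ∧/∨):
  (∀z J(z)) ∨ (∃s ∃x (¬D(x,x) ∨ ¬D(x,s))) ∨ (∃t ¬J(t))
Extract every quantifier outward, since the variables are now distinct and don't occur free across branches:
  ∀z ∃s ∃x ∃t (J(z) ∨ ¬D(x,x) ∨ ¬D(x,s) ∨ ¬J(t))
The quantifier ∀z sits under an even number of negations, so it remains universal.

universal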